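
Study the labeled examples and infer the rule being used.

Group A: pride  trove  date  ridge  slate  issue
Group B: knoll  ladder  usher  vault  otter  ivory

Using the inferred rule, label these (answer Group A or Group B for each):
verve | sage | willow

Every 'Group A' example satisfies: ends with 'e'. None of the 'Group B' examples do.
verve — ends with 'e', hence Group A.
sage — ends with 'e', hence Group A.
willow — ends with 'w', hence Group B.

Group A, Group A, Group B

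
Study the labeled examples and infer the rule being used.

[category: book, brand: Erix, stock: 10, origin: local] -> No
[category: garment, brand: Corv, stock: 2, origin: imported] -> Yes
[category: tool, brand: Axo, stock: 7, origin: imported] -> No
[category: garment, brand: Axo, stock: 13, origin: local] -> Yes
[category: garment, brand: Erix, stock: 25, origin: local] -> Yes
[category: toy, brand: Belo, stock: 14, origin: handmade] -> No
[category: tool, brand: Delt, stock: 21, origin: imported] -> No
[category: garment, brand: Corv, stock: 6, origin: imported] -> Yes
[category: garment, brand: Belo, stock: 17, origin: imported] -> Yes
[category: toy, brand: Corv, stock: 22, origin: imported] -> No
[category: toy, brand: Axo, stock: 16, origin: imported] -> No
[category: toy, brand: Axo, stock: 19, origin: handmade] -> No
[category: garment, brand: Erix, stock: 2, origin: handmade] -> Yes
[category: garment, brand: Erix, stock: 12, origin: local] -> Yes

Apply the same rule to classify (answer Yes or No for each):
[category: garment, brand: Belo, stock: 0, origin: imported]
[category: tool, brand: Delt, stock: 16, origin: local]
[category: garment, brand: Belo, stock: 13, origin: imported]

Comparing the two groups points to one rule — category is garment.
Yes: [category: garment, brand: Belo, stock: 0, origin: imported], since category is garment. No: [category: tool, brand: Delt, stock: 16, origin: local], since category is tool. Yes: [category: garment, brand: Belo, stock: 13, origin: imported], since category is garment.

Yes, No, Yes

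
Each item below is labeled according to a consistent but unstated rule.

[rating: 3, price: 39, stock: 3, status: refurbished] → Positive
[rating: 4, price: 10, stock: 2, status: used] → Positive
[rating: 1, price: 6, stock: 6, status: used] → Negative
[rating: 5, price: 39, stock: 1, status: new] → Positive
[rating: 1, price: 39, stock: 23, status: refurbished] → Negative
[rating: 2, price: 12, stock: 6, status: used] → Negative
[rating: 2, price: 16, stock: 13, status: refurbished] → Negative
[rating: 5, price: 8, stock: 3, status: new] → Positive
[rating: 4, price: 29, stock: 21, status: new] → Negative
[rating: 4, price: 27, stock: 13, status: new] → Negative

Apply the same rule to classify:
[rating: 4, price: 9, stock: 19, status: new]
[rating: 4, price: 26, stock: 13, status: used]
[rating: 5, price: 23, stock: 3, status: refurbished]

Negative, Negative, Positive

The classifier is using: stock ≤ 3.
[rating: 4, price: 9, stock: 19, status: new]: stock = 19, doesn't match → Negative. [rating: 4, price: 26, stock: 13, status: used]: stock = 13, doesn't match → Negative. [rating: 5, price: 23, stock: 3, status: refurbished]: stock = 3, passes → Positive.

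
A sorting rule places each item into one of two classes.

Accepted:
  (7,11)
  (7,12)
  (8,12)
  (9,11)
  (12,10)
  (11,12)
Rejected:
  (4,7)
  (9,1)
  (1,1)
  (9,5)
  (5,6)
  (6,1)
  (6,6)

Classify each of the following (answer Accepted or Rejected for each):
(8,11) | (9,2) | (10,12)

All 'Accepted' examples share one property — sum ≥ 18 — and every 'Rejected' example lacks it.
(8,11) — 8+11 = 19, hence Accepted. (9,2) — 9+2 = 11, hence Rejected. (10,12) — 10+12 = 22, hence Accepted.

Accepted, Rejected, Accepted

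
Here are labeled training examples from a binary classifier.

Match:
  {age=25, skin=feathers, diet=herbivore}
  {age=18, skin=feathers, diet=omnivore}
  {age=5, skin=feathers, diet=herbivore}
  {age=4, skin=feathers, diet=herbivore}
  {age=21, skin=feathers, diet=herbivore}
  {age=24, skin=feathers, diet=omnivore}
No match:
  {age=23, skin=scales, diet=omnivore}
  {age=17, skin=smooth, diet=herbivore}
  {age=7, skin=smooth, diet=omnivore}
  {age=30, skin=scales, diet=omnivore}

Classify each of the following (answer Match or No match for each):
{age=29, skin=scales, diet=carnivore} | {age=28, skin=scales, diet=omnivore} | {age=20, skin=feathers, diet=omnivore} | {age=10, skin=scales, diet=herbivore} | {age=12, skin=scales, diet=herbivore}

The classifier is using: skin is feathers.
{age=29, skin=scales, diet=carnivore}: No match (skin is scales). {age=28, skin=scales, diet=omnivore}: No match (skin is scales). {age=20, skin=feathers, diet=omnivore}: Match (skin is feathers). {age=10, skin=scales, diet=herbivore}: No match (skin is scales). {age=12, skin=scales, diet=herbivore}: No match (skin is scales).

No match, No match, Match, No match, No match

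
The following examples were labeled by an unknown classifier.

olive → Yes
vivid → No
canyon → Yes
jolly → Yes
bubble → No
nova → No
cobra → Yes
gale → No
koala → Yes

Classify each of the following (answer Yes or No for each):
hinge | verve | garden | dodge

The common property of the 'Yes' items is: length ≥ 5 AND contains 'o'. No 'No' item has it.
hinge: No (length 5, no 'o').
verve: No (length 5, no 'o').
garden: No (length 6, no 'o').
dodge: Yes (length 5, has 'o').

No, No, No, Yes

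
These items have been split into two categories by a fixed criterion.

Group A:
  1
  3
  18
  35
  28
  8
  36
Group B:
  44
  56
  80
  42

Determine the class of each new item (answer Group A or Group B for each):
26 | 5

'Group A' ⟺ at most 36.
26 — 26 ≤ 36, hence Group A. 5 — 5 ≤ 36, hence Group A.

Group A, Group A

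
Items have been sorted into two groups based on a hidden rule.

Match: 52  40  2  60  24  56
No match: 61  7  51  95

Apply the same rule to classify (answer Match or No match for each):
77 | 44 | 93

The distinguishing property — even — holds for all the 'Match' cases and none of the 'No match' cases.
77: No match (77 is odd). 44: Match (44 is even). 93: No match (93 is odd).

No match, Match, No match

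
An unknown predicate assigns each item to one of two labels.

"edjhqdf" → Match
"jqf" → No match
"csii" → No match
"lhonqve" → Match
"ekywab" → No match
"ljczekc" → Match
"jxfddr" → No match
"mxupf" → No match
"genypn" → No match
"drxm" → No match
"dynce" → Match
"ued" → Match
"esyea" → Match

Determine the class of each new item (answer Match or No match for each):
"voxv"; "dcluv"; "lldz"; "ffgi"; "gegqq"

No match, No match, No match, No match, Match

The classifier is using: odd length AND contains 'e'.
"voxv": No match (length 4, no 'e').
"dcluv": No match (length 5, no 'e').
"lldz": No match (length 4, no 'e').
"ffgi": No match (length 4, no 'e').
"gegqq": Match (length 5, has 'e').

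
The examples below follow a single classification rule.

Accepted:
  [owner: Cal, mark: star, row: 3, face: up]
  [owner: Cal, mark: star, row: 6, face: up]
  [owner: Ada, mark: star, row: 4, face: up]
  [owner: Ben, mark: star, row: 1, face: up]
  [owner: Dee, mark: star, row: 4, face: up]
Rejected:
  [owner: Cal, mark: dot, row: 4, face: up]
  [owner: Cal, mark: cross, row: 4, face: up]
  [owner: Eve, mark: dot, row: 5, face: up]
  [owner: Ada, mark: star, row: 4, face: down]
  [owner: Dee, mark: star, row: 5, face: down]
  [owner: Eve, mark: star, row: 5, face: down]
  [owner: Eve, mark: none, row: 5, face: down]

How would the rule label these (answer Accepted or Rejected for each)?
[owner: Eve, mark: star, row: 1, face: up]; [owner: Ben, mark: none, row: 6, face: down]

Rule: face is up AND mark is star. This holds for each 'Accepted' example and fails for each 'Rejected' one.
[owner: Eve, mark: star, row: 1, face: up] → face is up, mark is star → Accepted. [owner: Ben, mark: none, row: 6, face: down] → face is down, mark is none → Rejected.

Accepted, Rejected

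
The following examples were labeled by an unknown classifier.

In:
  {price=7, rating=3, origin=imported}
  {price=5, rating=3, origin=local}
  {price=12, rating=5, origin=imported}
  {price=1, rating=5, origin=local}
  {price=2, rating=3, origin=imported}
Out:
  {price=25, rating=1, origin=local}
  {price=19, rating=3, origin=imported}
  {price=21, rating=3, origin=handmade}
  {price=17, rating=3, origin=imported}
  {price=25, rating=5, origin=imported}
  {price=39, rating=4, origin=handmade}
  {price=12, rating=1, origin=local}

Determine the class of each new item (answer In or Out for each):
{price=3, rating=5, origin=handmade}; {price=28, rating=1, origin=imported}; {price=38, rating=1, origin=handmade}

In, Out, Out

A rule that fits every label: price ≤ 12 AND rating ≥ 3 — true of each 'In' example, false of each 'Out' one.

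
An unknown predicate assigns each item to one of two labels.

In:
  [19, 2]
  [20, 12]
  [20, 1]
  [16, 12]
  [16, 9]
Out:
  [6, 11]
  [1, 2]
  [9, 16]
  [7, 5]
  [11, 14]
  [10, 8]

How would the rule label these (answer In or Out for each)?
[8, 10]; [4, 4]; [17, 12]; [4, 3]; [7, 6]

The pattern is that an item is 'In' exactly when: first ≥ 12.

Out, Out, In, Out, Out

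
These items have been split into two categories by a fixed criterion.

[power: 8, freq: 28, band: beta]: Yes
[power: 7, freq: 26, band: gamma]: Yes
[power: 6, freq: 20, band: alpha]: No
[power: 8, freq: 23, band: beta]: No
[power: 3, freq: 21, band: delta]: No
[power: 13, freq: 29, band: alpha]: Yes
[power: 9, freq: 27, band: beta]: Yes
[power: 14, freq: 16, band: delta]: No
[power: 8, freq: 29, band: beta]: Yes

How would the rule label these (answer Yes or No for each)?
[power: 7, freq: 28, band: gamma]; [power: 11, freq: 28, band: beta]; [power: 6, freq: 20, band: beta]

Yes, Yes, No

The rule appears to be: freq ≥ 26.
[power: 7, freq: 28, band: gamma]: Yes (freq = 28).
[power: 11, freq: 28, band: beta]: Yes (freq = 28).
[power: 6, freq: 20, band: beta]: No (freq = 20).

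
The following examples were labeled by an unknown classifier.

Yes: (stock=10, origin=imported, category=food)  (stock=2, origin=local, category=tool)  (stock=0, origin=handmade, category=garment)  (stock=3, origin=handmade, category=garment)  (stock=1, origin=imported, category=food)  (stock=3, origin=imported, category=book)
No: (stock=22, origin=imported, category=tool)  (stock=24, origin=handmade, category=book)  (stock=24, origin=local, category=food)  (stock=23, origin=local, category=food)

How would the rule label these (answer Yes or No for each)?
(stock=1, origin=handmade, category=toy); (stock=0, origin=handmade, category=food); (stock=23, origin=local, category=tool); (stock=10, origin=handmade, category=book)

Yes, Yes, No, Yes

The rule appears to be: stock ≤ 10.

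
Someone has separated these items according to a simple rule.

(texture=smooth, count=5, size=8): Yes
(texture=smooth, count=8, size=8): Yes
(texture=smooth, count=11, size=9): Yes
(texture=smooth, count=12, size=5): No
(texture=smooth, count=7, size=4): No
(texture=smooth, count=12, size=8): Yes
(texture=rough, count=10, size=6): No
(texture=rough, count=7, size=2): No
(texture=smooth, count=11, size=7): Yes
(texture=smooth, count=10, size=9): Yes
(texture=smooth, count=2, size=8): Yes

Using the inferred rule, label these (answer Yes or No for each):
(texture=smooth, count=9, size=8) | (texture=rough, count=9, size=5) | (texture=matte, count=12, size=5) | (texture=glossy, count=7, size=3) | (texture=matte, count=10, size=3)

Yes, No, No, No, No

One predicate separates the groups cleanly: size ≥ 7.
(texture=smooth, count=9, size=8): size = 8 — satisfies this, so Yes. (texture=rough, count=9, size=5): size = 5 — lacks this property, so No. (texture=matte, count=12, size=5): size = 5 — lacks this property, so No. (texture=glossy, count=7, size=3): size = 3 — lacks this property, so No. (texture=matte, count=10, size=3): size = 3 — lacks this property, so No.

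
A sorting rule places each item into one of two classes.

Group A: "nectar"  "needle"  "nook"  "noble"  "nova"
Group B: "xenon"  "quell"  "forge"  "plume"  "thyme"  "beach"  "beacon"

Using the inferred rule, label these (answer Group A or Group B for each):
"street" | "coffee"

Group B, Group B

One predicate separates the groups cleanly: starts with 'n'.
"street" → starts with 's' → Group B.
"coffee" → starts with 'c' → Group B.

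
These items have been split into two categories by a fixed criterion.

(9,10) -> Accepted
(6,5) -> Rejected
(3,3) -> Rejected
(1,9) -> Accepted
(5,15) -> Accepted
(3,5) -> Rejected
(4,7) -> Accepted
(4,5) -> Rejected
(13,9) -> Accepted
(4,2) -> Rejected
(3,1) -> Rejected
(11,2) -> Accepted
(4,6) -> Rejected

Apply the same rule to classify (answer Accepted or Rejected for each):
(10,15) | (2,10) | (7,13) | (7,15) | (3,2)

Accepted, Accepted, Accepted, Accepted, Rejected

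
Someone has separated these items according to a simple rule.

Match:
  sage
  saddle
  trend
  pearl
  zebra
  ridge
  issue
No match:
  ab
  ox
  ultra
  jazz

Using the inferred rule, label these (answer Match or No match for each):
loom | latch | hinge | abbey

No match, No match, Match, Match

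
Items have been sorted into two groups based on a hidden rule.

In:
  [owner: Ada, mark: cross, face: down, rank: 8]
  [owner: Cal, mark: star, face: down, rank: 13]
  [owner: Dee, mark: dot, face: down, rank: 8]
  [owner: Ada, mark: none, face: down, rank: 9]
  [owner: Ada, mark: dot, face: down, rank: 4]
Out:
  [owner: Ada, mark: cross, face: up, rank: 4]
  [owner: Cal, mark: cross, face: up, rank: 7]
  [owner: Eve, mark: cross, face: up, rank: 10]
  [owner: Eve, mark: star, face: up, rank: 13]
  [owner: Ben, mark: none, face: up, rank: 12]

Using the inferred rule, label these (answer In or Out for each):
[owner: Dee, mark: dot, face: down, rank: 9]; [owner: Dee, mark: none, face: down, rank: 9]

'In' ⟺ face is down.

In, In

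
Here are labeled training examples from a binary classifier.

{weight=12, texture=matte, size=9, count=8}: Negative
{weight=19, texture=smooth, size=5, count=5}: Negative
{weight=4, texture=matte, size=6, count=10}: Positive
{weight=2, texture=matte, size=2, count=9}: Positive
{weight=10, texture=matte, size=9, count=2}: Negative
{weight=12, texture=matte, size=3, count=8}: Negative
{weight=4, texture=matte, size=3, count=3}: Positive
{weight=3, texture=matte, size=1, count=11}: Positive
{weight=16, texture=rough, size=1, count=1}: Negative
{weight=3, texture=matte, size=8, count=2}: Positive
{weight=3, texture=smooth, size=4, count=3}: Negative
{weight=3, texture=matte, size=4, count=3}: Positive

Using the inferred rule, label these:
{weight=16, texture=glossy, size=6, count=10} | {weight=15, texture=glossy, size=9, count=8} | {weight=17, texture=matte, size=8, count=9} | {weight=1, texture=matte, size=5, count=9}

The pattern is that an item is 'Positive' exactly when: texture is matte AND weight ≤ 4.
{weight=16, texture=glossy, size=6, count=10} — texture is glossy, weight = 16, hence Negative. {weight=15, texture=glossy, size=9, count=8} — texture is glossy, weight = 15, hence Negative. {weight=17, texture=matte, size=8, count=9} — texture is matte, weight = 17, hence Negative. {weight=1, texture=matte, size=5, count=9} — texture is matte, weight = 1, hence Positive.

Negative, Negative, Negative, Positive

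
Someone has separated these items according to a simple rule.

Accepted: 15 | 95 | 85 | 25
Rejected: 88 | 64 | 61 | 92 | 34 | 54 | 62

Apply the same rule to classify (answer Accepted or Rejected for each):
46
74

Rejected, Rejected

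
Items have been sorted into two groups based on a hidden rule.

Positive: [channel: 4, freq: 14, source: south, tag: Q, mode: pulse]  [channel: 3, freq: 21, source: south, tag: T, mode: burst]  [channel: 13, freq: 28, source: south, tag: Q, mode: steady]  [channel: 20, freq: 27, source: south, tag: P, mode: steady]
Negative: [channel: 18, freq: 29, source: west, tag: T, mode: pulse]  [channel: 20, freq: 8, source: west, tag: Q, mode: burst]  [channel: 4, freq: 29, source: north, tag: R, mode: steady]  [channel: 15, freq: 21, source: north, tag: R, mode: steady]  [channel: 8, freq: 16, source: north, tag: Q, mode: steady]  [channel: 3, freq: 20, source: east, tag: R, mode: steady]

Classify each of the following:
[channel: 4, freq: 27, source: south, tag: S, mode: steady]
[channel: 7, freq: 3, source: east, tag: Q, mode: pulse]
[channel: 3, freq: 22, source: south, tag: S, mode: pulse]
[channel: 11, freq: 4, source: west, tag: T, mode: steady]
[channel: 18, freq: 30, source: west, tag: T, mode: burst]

A rule that fits every label: source is south — true of each 'Positive' example, false of each 'Negative' one.
[channel: 4, freq: 27, source: south, tag: S, mode: steady]: Positive (source is south). [channel: 7, freq: 3, source: east, tag: Q, mode: pulse]: Negative (source is east). [channel: 3, freq: 22, source: south, tag: S, mode: pulse]: Positive (source is south). [channel: 11, freq: 4, source: west, tag: T, mode: steady]: Negative (source is west). [channel: 18, freq: 30, source: west, tag: T, mode: burst]: Negative (source is west).

Positive, Negative, Positive, Negative, Negative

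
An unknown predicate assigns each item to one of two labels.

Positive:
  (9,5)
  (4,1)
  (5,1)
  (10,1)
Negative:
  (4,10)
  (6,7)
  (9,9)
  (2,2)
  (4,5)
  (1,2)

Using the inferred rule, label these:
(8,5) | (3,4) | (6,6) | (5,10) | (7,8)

Positive, Negative, Negative, Negative, Negative

Rule: first > second. This holds for each 'Positive' example and fails for each 'Negative' one.
(8,5) → 8 > 5 → Positive.
(3,4) → 3 < 4 → Negative.
(6,6) → 6 = 6 → Negative.
(5,10) → 5 < 10 → Negative.
(7,8) → 7 < 8 → Negative.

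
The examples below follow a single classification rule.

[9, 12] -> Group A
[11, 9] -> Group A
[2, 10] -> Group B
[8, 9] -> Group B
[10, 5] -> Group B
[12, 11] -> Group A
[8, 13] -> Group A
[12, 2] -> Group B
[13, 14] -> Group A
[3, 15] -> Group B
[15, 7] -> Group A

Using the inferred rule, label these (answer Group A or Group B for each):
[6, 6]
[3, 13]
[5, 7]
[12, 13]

'Group A' ⟺ sum ≥ 20.

Group B, Group B, Group B, Group A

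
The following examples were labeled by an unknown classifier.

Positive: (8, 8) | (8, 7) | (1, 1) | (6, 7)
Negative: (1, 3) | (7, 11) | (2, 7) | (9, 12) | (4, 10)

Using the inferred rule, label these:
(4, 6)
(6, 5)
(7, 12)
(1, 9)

Negative, Positive, Negative, Negative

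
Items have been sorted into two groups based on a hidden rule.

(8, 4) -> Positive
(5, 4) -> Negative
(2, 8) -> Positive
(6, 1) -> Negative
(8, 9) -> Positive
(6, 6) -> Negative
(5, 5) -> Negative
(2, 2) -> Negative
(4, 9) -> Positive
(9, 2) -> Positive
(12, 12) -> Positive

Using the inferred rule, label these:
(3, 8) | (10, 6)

Positive, Positive

The classifier is using: max ≥ 8.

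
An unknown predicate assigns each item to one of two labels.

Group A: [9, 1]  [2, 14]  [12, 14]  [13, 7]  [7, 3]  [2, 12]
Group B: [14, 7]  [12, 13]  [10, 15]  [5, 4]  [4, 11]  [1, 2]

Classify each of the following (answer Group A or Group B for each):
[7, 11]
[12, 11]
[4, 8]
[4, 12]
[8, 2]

Group A, Group B, Group A, Group A, Group A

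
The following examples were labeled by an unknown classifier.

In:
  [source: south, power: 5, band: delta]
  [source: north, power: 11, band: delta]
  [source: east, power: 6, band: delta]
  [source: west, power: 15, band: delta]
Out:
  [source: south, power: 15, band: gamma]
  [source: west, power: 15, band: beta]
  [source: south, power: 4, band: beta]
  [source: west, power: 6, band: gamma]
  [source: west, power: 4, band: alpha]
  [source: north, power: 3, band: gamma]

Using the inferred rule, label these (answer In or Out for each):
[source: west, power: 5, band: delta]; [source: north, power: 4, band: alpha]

The rule appears to be: band is delta.

In, Out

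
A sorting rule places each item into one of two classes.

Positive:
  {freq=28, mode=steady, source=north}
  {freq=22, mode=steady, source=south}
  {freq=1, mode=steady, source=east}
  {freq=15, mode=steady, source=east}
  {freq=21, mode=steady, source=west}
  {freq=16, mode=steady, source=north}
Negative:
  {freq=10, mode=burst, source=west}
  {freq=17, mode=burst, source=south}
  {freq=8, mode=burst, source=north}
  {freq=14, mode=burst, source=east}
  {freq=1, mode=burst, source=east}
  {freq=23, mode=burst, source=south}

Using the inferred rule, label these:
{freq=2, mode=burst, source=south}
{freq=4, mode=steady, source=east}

Negative, Positive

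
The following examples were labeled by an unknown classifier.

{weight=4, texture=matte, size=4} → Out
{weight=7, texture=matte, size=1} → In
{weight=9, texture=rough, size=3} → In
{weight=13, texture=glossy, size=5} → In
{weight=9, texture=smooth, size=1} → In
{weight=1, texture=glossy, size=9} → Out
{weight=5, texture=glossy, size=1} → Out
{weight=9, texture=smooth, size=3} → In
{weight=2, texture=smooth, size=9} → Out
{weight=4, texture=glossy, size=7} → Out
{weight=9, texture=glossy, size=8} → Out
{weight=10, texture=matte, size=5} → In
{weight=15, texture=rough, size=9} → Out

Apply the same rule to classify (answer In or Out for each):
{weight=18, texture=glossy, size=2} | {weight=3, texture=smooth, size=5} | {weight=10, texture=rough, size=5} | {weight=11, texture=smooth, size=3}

In, Out, In, In

The distinguishing property — weight ≥ 7 AND size ≤ 5 — holds for all the 'In' cases and none of the 'Out' cases.
{weight=18, texture=glossy, size=2} → weight = 18, size = 2 → In. {weight=3, texture=smooth, size=5} → weight = 3, size = 5 → Out. {weight=10, texture=rough, size=5} → weight = 10, size = 5 → In. {weight=11, texture=smooth, size=3} → weight = 11, size = 3 → In.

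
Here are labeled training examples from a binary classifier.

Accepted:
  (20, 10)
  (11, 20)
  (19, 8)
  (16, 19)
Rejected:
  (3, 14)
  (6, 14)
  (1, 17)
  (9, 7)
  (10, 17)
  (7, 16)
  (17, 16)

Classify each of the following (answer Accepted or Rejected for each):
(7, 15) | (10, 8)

Rejected, Rejected

The distinguishing property — max ≥ 19 — holds for all the 'Accepted' cases and none of the 'Rejected' cases.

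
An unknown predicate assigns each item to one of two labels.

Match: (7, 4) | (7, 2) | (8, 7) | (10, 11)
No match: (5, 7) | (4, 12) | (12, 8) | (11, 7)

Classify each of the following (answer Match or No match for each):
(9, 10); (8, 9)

Match, Match

Looking at the examples, the only property every 'Match' case has and every 'No match' case lacks is: sum is odd.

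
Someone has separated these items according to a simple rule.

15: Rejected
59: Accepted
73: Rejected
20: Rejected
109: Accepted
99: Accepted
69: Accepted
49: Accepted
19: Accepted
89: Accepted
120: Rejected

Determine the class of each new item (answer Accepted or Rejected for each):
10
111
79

The common property of the 'Accepted' items is: ends in digit 9. No 'Rejected' item has it.

Rejected, Rejected, Accepted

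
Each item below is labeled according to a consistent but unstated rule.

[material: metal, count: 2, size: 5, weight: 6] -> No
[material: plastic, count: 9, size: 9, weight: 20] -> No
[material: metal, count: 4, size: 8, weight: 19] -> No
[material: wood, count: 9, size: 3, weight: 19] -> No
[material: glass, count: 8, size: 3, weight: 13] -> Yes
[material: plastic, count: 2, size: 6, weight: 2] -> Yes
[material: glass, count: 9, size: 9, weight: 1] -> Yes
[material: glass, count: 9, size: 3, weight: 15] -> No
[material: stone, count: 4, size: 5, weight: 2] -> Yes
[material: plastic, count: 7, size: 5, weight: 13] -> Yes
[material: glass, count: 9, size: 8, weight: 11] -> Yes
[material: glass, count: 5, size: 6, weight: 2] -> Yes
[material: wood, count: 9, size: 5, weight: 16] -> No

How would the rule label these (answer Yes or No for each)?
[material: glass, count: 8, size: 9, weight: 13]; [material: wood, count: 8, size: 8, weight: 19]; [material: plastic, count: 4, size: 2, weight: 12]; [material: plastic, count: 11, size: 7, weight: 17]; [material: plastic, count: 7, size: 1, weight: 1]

The pattern is that an item is 'Yes' exactly when: weight ≠ 6 AND weight ≤ 13.
[material: glass, count: 8, size: 9, weight: 13]: Yes (weight = 13).
[material: wood, count: 8, size: 8, weight: 19]: No (weight = 19).
[material: plastic, count: 4, size: 2, weight: 12]: Yes (weight = 12).
[material: plastic, count: 11, size: 7, weight: 17]: No (weight = 17).
[material: plastic, count: 7, size: 1, weight: 1]: Yes (weight = 1).

Yes, No, Yes, No, Yes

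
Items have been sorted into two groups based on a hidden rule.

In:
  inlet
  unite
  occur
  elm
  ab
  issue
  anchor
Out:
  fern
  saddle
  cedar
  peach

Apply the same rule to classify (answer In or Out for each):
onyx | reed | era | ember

The distinguishing property — starts with a vowel — holds for all the 'In' cases and none of the 'Out' cases.
onyx — starts with 'o', hence In.
reed — starts with 'r', hence Out.
era — starts with 'e', hence In.
ember — starts with 'e', hence In.

In, Out, In, In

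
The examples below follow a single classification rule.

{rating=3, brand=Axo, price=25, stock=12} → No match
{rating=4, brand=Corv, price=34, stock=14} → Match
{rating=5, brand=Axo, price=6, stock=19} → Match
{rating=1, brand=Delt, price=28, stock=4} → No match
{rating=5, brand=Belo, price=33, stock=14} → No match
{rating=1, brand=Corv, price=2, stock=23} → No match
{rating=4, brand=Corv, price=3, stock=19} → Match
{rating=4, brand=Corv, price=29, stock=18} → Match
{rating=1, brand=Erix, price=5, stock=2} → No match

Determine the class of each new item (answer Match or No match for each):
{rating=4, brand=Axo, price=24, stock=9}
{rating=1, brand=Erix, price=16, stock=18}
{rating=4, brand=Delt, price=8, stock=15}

Match, No match, Match

The pattern is that an item is 'Match' exactly when: rating = 4 OR price = 6.
{rating=4, brand=Axo, price=24, stock=9} → rating = 4, price = 24 → Match. {rating=1, brand=Erix, price=16, stock=18} → rating = 1, price = 16 → No match. {rating=4, brand=Delt, price=8, stock=15} → rating = 4, price = 8 → Match.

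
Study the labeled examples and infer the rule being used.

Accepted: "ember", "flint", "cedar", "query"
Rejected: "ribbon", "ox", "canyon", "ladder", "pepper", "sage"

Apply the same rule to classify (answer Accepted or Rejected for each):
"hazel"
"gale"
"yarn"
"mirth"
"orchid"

Accepted, Rejected, Rejected, Accepted, Rejected

All 'Accepted' examples share one property — odd length — and every 'Rejected' example lacks it.
"hazel": Accepted (length 5).
"gale": Rejected (length 4).
"yarn": Rejected (length 4).
"mirth": Accepted (length 5).
"orchid": Rejected (length 6).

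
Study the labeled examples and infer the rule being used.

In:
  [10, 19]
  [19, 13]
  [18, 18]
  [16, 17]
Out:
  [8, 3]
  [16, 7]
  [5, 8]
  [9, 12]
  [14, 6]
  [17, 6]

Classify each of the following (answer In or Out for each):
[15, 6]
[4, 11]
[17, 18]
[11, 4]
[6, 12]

The common property of the 'In' items is: sum ≥ 29. No 'Out' item has it.
[15, 6]: Out (15+6 = 21).
[4, 11]: Out (4+11 = 15).
[17, 18]: In (17+18 = 35).
[11, 4]: Out (11+4 = 15).
[6, 12]: Out (6+12 = 18).

Out, Out, In, Out, Out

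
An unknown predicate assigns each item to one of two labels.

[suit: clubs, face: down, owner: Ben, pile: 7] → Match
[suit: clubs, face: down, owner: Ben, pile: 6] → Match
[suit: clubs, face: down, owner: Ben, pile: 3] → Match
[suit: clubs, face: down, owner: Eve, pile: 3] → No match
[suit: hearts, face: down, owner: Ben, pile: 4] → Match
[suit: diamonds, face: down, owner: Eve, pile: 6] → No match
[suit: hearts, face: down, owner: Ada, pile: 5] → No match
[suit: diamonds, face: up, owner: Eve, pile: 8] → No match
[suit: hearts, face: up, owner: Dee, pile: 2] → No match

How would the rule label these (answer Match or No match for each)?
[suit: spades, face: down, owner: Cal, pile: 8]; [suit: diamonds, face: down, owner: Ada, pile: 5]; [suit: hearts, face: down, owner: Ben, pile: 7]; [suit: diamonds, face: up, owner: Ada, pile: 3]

No match, No match, Match, No match

'Match' ⟺ owner is Ben.
[suit: spades, face: down, owner: Cal, pile: 8]: owner is Cal, lacks this property → No match. [suit: diamonds, face: down, owner: Ada, pile: 5]: owner is Ada, lacks this property → No match. [suit: hearts, face: down, owner: Ben, pile: 7]: owner is Ben, passes → Match. [suit: diamonds, face: up, owner: Ada, pile: 3]: owner is Ada, lacks this property → No match.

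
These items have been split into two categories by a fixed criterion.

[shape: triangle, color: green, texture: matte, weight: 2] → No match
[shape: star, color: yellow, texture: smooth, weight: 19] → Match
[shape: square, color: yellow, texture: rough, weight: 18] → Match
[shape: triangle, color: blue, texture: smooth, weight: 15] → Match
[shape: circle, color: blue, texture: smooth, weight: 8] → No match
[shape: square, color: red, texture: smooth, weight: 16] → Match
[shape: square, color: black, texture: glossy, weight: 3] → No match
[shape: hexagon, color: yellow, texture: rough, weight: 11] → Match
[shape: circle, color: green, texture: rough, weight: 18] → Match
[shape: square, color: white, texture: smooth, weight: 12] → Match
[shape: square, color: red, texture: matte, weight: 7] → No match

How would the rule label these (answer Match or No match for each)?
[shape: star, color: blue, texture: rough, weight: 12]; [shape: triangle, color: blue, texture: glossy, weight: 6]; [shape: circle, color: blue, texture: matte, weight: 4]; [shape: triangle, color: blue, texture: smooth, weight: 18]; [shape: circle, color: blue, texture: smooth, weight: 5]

Match, No match, No match, Match, No match

Rule: weight ≥ 11. This holds for each 'Match' example and fails for each 'No match' one.
[shape: star, color: blue, texture: rough, weight: 12] — weight = 12, hence Match.
[shape: triangle, color: blue, texture: glossy, weight: 6] — weight = 6, hence No match.
[shape: circle, color: blue, texture: matte, weight: 4] — weight = 4, hence No match.
[shape: triangle, color: blue, texture: smooth, weight: 18] — weight = 18, hence Match.
[shape: circle, color: blue, texture: smooth, weight: 5] — weight = 5, hence No match.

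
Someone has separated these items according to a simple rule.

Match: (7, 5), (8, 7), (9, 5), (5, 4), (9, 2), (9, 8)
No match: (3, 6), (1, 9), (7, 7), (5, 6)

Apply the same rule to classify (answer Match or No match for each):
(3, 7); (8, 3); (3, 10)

No match, Match, No match

One predicate separates the groups cleanly: first > second.
(3, 7): 3 < 7 — doesn't qualify, so No match.
(8, 3): 8 > 3 — has this property, so Match.
(3, 10): 3 < 10 — doesn't qualify, so No match.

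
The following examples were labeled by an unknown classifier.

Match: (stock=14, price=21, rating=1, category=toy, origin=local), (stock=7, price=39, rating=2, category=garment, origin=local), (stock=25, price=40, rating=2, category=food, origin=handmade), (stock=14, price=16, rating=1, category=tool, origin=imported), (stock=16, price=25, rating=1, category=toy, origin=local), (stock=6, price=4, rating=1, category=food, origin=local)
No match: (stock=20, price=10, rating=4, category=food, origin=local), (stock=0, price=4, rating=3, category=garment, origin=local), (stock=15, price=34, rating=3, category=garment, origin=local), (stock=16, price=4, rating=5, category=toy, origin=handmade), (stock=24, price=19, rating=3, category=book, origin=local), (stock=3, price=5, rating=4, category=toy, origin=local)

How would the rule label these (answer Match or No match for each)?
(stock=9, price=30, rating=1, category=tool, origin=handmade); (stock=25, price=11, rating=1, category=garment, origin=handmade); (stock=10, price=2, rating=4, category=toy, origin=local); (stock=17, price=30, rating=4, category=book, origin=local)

The classifier is using: rating ≤ 2.
(stock=9, price=30, rating=1, category=tool, origin=handmade) — rating = 1, hence Match. (stock=25, price=11, rating=1, category=garment, origin=handmade) — rating = 1, hence Match. (stock=10, price=2, rating=4, category=toy, origin=local) — rating = 4, hence No match. (stock=17, price=30, rating=4, category=book, origin=local) — rating = 4, hence No match.

Match, Match, No match, No match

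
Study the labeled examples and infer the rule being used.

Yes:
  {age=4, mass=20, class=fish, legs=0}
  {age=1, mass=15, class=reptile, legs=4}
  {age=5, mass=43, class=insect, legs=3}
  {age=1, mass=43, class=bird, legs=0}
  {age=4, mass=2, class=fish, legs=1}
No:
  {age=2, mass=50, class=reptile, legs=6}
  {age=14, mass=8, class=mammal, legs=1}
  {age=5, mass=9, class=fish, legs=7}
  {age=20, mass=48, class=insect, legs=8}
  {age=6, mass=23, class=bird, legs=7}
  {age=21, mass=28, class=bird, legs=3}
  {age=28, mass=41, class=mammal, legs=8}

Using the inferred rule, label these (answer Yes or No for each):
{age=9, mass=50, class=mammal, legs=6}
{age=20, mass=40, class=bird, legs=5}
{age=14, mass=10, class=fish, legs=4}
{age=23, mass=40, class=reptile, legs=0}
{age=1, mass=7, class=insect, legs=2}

The simplest hypothesis consistent with all the labels is: age ≤ 5 AND legs ≤ 4.
{age=9, mass=50, class=mammal, legs=6} → age = 9, legs = 6 → No. {age=20, mass=40, class=bird, legs=5} → age = 20, legs = 5 → No. {age=14, mass=10, class=fish, legs=4} → age = 14, legs = 4 → No. {age=23, mass=40, class=reptile, legs=0} → age = 23, legs = 0 → No. {age=1, mass=7, class=insect, legs=2} → age = 1, legs = 2 → Yes.

No, No, No, No, Yes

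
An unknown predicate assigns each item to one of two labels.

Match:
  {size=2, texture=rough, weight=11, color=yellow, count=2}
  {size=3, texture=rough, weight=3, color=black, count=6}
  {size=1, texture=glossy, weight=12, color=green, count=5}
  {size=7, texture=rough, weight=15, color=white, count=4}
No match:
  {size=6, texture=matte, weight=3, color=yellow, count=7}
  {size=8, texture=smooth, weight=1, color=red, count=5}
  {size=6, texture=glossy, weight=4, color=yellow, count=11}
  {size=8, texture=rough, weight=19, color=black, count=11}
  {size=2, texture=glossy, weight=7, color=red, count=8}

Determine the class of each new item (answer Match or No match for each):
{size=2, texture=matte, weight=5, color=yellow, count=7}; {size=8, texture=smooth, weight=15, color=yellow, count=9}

No match, No match

All 'Match' examples share one property — size ≤ 7 AND count ≤ 6 — and every 'No match' example lacks it.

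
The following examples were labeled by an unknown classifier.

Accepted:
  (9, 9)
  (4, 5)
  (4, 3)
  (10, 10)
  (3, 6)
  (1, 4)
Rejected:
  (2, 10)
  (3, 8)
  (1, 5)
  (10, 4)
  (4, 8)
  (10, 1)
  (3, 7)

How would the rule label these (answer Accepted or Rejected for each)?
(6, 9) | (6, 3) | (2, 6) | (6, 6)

The rule appears to be: |first − second| ≤ 3.
Accepted: (6, 9), since |6−9| = 3.
Accepted: (6, 3), since |6−3| = 3.
Rejected: (2, 6), since |2−6| = 4.
Accepted: (6, 6), since |6−6| = 0.

Accepted, Accepted, Rejected, Accepted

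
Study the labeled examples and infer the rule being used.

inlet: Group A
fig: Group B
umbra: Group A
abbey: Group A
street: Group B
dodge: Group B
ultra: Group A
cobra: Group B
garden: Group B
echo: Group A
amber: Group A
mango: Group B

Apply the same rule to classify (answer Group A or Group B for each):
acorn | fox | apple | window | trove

Group A, Group B, Group A, Group B, Group B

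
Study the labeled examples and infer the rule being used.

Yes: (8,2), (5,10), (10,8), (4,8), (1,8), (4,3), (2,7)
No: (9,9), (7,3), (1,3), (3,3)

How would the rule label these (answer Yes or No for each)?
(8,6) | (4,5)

Yes, Yes

The rule appears to be: product is even.
(8,6) → 8·6 = 48 → Yes. (4,5) → 4·5 = 20 → Yes.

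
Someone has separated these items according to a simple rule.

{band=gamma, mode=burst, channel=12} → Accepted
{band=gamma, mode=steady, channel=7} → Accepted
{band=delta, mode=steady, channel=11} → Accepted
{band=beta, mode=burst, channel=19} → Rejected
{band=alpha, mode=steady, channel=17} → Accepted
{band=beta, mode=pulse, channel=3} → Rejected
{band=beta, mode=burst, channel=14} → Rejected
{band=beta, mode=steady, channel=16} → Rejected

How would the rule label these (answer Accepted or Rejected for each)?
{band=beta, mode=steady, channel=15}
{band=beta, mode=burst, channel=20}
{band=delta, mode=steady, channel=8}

Rejected, Rejected, Accepted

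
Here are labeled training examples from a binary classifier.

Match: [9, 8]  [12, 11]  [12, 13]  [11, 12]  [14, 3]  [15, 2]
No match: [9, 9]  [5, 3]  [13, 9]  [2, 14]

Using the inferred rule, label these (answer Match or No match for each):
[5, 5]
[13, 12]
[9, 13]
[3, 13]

No match, Match, No match, No match

'Match' ⟺ sum is odd.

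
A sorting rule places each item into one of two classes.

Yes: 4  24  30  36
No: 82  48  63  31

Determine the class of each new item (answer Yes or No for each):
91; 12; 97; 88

A rule that fits every label: even AND at most 36 — true of each 'Yes' example, false of each 'No' one.
91: 91 is odd, 91 > 36 — lacks this property, so No. 12: 12 is even, 12 ≤ 36 — has this property, so Yes. 97: 97 is odd, 97 > 36 — lacks this property, so No. 88: 88 is even, 88 > 36 — lacks this property, so No.

No, Yes, No, No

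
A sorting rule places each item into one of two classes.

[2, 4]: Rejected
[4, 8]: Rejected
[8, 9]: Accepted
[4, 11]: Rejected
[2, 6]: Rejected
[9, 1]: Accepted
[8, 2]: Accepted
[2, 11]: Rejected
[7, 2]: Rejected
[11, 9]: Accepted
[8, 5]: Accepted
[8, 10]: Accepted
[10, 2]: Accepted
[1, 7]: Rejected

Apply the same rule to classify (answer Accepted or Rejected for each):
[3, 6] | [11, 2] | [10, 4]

Rejected, Accepted, Accepted

All 'Accepted' examples share one property — first ≥ 8 — and every 'Rejected' example lacks it.
Rejected: [3, 6], since first 3. Accepted: [11, 2], since first 11. Accepted: [10, 4], since first 10.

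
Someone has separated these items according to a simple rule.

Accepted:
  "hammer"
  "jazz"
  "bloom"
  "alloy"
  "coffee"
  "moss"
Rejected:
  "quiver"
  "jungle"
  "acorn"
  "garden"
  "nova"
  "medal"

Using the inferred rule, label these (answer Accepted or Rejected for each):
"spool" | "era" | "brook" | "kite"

A rule that fits every label: has a double letter — true of each 'Accepted' example, false of each 'Rejected' one.

Accepted, Rejected, Accepted, Rejected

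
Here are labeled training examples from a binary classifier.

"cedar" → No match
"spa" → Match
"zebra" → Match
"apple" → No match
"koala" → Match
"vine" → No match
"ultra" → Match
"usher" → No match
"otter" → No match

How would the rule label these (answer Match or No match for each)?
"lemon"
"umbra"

No match, Match

Rule: ends with 'a'. This holds for each 'Match' example and fails for each 'No match' one.
"lemon": ends with 'n', does not pass → No match.
"umbra": ends with 'a', fits → Match.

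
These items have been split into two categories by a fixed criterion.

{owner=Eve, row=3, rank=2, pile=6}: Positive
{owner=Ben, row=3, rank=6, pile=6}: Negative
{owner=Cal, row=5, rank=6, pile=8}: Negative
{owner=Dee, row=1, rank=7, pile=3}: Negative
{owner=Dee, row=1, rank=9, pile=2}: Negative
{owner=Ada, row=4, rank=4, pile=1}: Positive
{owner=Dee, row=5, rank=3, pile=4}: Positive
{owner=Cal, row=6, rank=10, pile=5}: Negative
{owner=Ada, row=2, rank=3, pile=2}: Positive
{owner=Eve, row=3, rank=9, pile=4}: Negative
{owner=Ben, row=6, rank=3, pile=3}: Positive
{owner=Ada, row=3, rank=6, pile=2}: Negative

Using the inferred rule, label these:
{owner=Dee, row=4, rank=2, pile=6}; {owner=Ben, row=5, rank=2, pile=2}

Positive, Positive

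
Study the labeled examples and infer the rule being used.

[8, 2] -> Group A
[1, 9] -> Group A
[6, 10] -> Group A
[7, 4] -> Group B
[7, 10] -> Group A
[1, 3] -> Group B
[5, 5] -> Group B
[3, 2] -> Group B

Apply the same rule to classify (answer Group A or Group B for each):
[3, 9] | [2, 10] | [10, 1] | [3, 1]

One predicate separates the groups cleanly: max ≥ 8.

Group A, Group A, Group A, Group B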